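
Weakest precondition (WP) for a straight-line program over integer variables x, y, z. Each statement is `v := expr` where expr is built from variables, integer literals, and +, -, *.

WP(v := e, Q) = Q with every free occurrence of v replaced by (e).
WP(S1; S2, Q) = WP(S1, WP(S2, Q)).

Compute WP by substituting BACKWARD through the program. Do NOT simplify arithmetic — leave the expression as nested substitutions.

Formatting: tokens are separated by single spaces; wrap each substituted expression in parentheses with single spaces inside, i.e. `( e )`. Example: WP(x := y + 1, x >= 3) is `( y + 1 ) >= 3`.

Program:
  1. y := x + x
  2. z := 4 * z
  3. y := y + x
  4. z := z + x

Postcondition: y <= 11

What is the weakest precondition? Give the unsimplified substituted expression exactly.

Answer: ( ( x + x ) + x ) <= 11

Derivation:
post: y <= 11
stmt 4: z := z + x  -- replace 0 occurrence(s) of z with (z + x)
  => y <= 11
stmt 3: y := y + x  -- replace 1 occurrence(s) of y with (y + x)
  => ( y + x ) <= 11
stmt 2: z := 4 * z  -- replace 0 occurrence(s) of z with (4 * z)
  => ( y + x ) <= 11
stmt 1: y := x + x  -- replace 1 occurrence(s) of y with (x + x)
  => ( ( x + x ) + x ) <= 11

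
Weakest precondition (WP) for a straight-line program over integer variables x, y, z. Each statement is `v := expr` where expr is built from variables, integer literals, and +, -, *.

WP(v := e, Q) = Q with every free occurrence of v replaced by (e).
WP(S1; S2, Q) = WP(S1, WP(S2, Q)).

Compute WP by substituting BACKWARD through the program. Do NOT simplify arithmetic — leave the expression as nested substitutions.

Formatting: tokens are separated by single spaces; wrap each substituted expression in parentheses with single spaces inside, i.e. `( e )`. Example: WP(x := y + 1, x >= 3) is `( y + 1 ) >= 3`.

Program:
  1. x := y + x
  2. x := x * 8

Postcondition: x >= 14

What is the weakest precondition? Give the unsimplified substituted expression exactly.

post: x >= 14
stmt 2: x := x * 8  -- replace 1 occurrence(s) of x with (x * 8)
  => ( x * 8 ) >= 14
stmt 1: x := y + x  -- replace 1 occurrence(s) of x with (y + x)
  => ( ( y + x ) * 8 ) >= 14

Answer: ( ( y + x ) * 8 ) >= 14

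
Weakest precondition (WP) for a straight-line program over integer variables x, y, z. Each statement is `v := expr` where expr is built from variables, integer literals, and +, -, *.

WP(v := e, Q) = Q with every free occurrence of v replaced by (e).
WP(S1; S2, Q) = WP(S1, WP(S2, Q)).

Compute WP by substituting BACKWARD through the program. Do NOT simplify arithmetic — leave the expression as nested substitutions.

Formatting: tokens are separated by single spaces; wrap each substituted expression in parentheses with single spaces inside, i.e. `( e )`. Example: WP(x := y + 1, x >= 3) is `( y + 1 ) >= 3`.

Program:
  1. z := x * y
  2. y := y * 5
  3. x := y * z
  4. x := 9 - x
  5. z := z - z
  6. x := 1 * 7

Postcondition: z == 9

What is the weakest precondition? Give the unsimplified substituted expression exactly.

post: z == 9
stmt 6: x := 1 * 7  -- replace 0 occurrence(s) of x with (1 * 7)
  => z == 9
stmt 5: z := z - z  -- replace 1 occurrence(s) of z with (z - z)
  => ( z - z ) == 9
stmt 4: x := 9 - x  -- replace 0 occurrence(s) of x with (9 - x)
  => ( z - z ) == 9
stmt 3: x := y * z  -- replace 0 occurrence(s) of x with (y * z)
  => ( z - z ) == 9
stmt 2: y := y * 5  -- replace 0 occurrence(s) of y with (y * 5)
  => ( z - z ) == 9
stmt 1: z := x * y  -- replace 2 occurrence(s) of z with (x * y)
  => ( ( x * y ) - ( x * y ) ) == 9

Answer: ( ( x * y ) - ( x * y ) ) == 9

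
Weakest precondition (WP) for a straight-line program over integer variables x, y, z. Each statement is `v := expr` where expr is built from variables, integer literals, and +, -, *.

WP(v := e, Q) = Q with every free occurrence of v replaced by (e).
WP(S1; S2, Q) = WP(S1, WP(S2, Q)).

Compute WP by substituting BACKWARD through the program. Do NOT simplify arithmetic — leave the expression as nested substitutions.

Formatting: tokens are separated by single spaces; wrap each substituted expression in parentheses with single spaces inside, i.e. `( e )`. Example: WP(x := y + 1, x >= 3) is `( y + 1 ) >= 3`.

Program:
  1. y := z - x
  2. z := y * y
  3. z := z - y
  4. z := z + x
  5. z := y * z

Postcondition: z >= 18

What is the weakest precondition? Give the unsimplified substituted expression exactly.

post: z >= 18
stmt 5: z := y * z  -- replace 1 occurrence(s) of z with (y * z)
  => ( y * z ) >= 18
stmt 4: z := z + x  -- replace 1 occurrence(s) of z with (z + x)
  => ( y * ( z + x ) ) >= 18
stmt 3: z := z - y  -- replace 1 occurrence(s) of z with (z - y)
  => ( y * ( ( z - y ) + x ) ) >= 18
stmt 2: z := y * y  -- replace 1 occurrence(s) of z with (y * y)
  => ( y * ( ( ( y * y ) - y ) + x ) ) >= 18
stmt 1: y := z - x  -- replace 4 occurrence(s) of y with (z - x)
  => ( ( z - x ) * ( ( ( ( z - x ) * ( z - x ) ) - ( z - x ) ) + x ) ) >= 18

Answer: ( ( z - x ) * ( ( ( ( z - x ) * ( z - x ) ) - ( z - x ) ) + x ) ) >= 18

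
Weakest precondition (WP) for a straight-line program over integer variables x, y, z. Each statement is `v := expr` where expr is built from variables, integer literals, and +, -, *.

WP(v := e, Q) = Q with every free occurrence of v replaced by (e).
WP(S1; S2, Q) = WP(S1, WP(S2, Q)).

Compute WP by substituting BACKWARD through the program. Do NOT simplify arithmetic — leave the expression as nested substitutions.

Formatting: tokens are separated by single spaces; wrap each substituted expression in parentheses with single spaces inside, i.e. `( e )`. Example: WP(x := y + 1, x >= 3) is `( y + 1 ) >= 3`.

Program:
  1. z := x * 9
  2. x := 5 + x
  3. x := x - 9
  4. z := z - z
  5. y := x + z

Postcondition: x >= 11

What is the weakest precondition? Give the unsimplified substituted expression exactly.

post: x >= 11
stmt 5: y := x + z  -- replace 0 occurrence(s) of y with (x + z)
  => x >= 11
stmt 4: z := z - z  -- replace 0 occurrence(s) of z with (z - z)
  => x >= 11
stmt 3: x := x - 9  -- replace 1 occurrence(s) of x with (x - 9)
  => ( x - 9 ) >= 11
stmt 2: x := 5 + x  -- replace 1 occurrence(s) of x with (5 + x)
  => ( ( 5 + x ) - 9 ) >= 11
stmt 1: z := x * 9  -- replace 0 occurrence(s) of z with (x * 9)
  => ( ( 5 + x ) - 9 ) >= 11

Answer: ( ( 5 + x ) - 9 ) >= 11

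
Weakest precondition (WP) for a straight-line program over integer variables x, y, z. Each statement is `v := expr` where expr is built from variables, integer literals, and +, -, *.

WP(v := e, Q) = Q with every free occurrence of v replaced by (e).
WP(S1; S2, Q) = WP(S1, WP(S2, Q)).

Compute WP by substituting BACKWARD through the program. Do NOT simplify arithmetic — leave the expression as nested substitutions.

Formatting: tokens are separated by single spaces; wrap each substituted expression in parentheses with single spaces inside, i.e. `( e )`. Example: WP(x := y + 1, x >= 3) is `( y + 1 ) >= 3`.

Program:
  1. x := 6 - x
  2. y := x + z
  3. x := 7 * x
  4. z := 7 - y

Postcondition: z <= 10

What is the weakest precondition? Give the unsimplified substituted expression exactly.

Answer: ( 7 - ( ( 6 - x ) + z ) ) <= 10

Derivation:
post: z <= 10
stmt 4: z := 7 - y  -- replace 1 occurrence(s) of z with (7 - y)
  => ( 7 - y ) <= 10
stmt 3: x := 7 * x  -- replace 0 occurrence(s) of x with (7 * x)
  => ( 7 - y ) <= 10
stmt 2: y := x + z  -- replace 1 occurrence(s) of y with (x + z)
  => ( 7 - ( x + z ) ) <= 10
stmt 1: x := 6 - x  -- replace 1 occurrence(s) of x with (6 - x)
  => ( 7 - ( ( 6 - x ) + z ) ) <= 10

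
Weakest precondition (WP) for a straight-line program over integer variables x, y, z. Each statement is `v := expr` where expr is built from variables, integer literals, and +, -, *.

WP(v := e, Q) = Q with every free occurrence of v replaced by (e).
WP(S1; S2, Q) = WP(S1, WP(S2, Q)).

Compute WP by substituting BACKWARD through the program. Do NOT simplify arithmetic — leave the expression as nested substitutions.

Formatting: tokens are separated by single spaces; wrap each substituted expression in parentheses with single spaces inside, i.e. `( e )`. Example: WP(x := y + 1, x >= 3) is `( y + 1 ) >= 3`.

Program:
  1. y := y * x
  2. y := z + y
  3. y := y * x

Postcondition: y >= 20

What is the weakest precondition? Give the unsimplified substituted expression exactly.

post: y >= 20
stmt 3: y := y * x  -- replace 1 occurrence(s) of y with (y * x)
  => ( y * x ) >= 20
stmt 2: y := z + y  -- replace 1 occurrence(s) of y with (z + y)
  => ( ( z + y ) * x ) >= 20
stmt 1: y := y * x  -- replace 1 occurrence(s) of y with (y * x)
  => ( ( z + ( y * x ) ) * x ) >= 20

Answer: ( ( z + ( y * x ) ) * x ) >= 20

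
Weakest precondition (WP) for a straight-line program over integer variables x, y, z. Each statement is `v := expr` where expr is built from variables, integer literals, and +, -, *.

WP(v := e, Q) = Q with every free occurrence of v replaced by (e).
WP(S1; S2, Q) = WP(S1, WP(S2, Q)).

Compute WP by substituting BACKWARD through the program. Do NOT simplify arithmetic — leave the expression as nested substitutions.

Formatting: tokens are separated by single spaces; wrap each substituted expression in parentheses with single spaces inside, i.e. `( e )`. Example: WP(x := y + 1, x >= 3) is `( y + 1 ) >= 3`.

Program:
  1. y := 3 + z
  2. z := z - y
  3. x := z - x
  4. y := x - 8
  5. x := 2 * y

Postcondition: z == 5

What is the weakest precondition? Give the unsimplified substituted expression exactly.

Answer: ( z - ( 3 + z ) ) == 5

Derivation:
post: z == 5
stmt 5: x := 2 * y  -- replace 0 occurrence(s) of x with (2 * y)
  => z == 5
stmt 4: y := x - 8  -- replace 0 occurrence(s) of y with (x - 8)
  => z == 5
stmt 3: x := z - x  -- replace 0 occurrence(s) of x with (z - x)
  => z == 5
stmt 2: z := z - y  -- replace 1 occurrence(s) of z with (z - y)
  => ( z - y ) == 5
stmt 1: y := 3 + z  -- replace 1 occurrence(s) of y with (3 + z)
  => ( z - ( 3 + z ) ) == 5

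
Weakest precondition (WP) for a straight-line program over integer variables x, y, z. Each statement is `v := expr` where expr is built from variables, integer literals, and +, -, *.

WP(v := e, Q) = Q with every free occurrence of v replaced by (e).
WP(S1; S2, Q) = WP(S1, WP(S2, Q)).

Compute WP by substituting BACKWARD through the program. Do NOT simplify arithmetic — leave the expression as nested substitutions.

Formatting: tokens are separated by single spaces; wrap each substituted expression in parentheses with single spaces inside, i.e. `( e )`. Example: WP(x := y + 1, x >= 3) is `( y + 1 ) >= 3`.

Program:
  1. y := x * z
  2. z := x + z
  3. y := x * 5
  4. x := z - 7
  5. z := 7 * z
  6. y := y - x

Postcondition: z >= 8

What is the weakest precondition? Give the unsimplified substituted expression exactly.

Answer: ( 7 * ( x + z ) ) >= 8

Derivation:
post: z >= 8
stmt 6: y := y - x  -- replace 0 occurrence(s) of y with (y - x)
  => z >= 8
stmt 5: z := 7 * z  -- replace 1 occurrence(s) of z with (7 * z)
  => ( 7 * z ) >= 8
stmt 4: x := z - 7  -- replace 0 occurrence(s) of x with (z - 7)
  => ( 7 * z ) >= 8
stmt 3: y := x * 5  -- replace 0 occurrence(s) of y with (x * 5)
  => ( 7 * z ) >= 8
stmt 2: z := x + z  -- replace 1 occurrence(s) of z with (x + z)
  => ( 7 * ( x + z ) ) >= 8
stmt 1: y := x * z  -- replace 0 occurrence(s) of y with (x * z)
  => ( 7 * ( x + z ) ) >= 8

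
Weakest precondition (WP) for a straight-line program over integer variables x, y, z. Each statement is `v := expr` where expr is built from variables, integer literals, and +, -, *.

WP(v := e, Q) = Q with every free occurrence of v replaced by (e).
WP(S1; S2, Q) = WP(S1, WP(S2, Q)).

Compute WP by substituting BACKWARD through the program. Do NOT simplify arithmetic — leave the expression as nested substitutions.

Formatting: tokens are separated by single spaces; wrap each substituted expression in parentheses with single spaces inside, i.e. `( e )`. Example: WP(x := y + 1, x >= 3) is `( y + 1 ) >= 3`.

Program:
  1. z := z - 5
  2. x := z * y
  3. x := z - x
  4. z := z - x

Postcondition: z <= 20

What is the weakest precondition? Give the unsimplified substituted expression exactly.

Answer: ( ( z - 5 ) - ( ( z - 5 ) - ( ( z - 5 ) * y ) ) ) <= 20

Derivation:
post: z <= 20
stmt 4: z := z - x  -- replace 1 occurrence(s) of z with (z - x)
  => ( z - x ) <= 20
stmt 3: x := z - x  -- replace 1 occurrence(s) of x with (z - x)
  => ( z - ( z - x ) ) <= 20
stmt 2: x := z * y  -- replace 1 occurrence(s) of x with (z * y)
  => ( z - ( z - ( z * y ) ) ) <= 20
stmt 1: z := z - 5  -- replace 3 occurrence(s) of z with (z - 5)
  => ( ( z - 5 ) - ( ( z - 5 ) - ( ( z - 5 ) * y ) ) ) <= 20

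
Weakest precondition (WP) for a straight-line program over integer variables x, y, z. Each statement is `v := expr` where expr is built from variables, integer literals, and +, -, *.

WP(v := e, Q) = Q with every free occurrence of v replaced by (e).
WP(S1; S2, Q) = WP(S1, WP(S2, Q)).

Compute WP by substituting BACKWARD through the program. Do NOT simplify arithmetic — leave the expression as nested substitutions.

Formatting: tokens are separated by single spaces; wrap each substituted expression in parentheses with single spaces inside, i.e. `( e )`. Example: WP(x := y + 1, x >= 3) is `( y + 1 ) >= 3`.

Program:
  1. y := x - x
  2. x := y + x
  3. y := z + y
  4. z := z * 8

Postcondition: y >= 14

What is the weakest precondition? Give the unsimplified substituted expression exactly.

post: y >= 14
stmt 4: z := z * 8  -- replace 0 occurrence(s) of z with (z * 8)
  => y >= 14
stmt 3: y := z + y  -- replace 1 occurrence(s) of y with (z + y)
  => ( z + y ) >= 14
stmt 2: x := y + x  -- replace 0 occurrence(s) of x with (y + x)
  => ( z + y ) >= 14
stmt 1: y := x - x  -- replace 1 occurrence(s) of y with (x - x)
  => ( z + ( x - x ) ) >= 14

Answer: ( z + ( x - x ) ) >= 14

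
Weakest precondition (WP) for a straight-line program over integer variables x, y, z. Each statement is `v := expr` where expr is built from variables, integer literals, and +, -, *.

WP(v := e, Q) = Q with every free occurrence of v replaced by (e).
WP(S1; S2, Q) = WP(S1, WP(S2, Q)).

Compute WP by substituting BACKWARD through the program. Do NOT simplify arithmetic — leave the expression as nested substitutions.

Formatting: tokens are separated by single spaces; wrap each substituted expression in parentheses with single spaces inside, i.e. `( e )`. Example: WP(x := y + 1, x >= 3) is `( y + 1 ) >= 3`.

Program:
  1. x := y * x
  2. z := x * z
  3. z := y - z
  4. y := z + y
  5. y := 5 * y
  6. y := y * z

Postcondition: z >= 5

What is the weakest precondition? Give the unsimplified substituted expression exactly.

Answer: ( y - ( ( y * x ) * z ) ) >= 5

Derivation:
post: z >= 5
stmt 6: y := y * z  -- replace 0 occurrence(s) of y with (y * z)
  => z >= 5
stmt 5: y := 5 * y  -- replace 0 occurrence(s) of y with (5 * y)
  => z >= 5
stmt 4: y := z + y  -- replace 0 occurrence(s) of y with (z + y)
  => z >= 5
stmt 3: z := y - z  -- replace 1 occurrence(s) of z with (y - z)
  => ( y - z ) >= 5
stmt 2: z := x * z  -- replace 1 occurrence(s) of z with (x * z)
  => ( y - ( x * z ) ) >= 5
stmt 1: x := y * x  -- replace 1 occurrence(s) of x with (y * x)
  => ( y - ( ( y * x ) * z ) ) >= 5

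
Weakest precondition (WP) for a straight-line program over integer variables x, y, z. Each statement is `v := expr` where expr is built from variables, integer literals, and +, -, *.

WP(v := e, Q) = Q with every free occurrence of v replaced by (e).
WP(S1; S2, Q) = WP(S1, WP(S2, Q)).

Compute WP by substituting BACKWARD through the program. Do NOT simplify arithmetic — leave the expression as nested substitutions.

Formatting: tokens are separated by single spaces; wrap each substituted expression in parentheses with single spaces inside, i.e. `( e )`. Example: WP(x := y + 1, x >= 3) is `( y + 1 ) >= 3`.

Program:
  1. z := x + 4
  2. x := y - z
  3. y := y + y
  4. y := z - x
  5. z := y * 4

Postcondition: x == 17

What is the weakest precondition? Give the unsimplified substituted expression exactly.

post: x == 17
stmt 5: z := y * 4  -- replace 0 occurrence(s) of z with (y * 4)
  => x == 17
stmt 4: y := z - x  -- replace 0 occurrence(s) of y with (z - x)
  => x == 17
stmt 3: y := y + y  -- replace 0 occurrence(s) of y with (y + y)
  => x == 17
stmt 2: x := y - z  -- replace 1 occurrence(s) of x with (y - z)
  => ( y - z ) == 17
stmt 1: z := x + 4  -- replace 1 occurrence(s) of z with (x + 4)
  => ( y - ( x + 4 ) ) == 17

Answer: ( y - ( x + 4 ) ) == 17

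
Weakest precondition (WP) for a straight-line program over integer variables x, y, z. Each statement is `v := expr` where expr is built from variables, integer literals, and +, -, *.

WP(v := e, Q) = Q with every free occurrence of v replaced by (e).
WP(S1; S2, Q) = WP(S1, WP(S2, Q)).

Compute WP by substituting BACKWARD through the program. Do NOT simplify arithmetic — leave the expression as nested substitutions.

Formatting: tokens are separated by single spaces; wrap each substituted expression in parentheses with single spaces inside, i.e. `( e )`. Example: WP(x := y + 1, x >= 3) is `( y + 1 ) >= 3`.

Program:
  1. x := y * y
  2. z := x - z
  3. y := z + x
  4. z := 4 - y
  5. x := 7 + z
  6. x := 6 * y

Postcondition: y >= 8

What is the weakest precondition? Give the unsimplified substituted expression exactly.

Answer: ( ( ( y * y ) - z ) + ( y * y ) ) >= 8

Derivation:
post: y >= 8
stmt 6: x := 6 * y  -- replace 0 occurrence(s) of x with (6 * y)
  => y >= 8
stmt 5: x := 7 + z  -- replace 0 occurrence(s) of x with (7 + z)
  => y >= 8
stmt 4: z := 4 - y  -- replace 0 occurrence(s) of z with (4 - y)
  => y >= 8
stmt 3: y := z + x  -- replace 1 occurrence(s) of y with (z + x)
  => ( z + x ) >= 8
stmt 2: z := x - z  -- replace 1 occurrence(s) of z with (x - z)
  => ( ( x - z ) + x ) >= 8
stmt 1: x := y * y  -- replace 2 occurrence(s) of x with (y * y)
  => ( ( ( y * y ) - z ) + ( y * y ) ) >= 8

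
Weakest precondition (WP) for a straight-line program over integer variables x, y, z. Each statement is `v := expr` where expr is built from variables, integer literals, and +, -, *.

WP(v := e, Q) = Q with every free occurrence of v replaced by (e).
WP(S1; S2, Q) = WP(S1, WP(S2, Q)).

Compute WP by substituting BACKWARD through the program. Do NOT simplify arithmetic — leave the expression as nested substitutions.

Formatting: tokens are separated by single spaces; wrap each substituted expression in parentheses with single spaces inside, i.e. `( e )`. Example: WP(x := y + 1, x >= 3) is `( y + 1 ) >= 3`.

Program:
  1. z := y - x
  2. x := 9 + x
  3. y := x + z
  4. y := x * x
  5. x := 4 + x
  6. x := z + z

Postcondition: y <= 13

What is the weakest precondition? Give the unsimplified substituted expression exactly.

Answer: ( ( 9 + x ) * ( 9 + x ) ) <= 13

Derivation:
post: y <= 13
stmt 6: x := z + z  -- replace 0 occurrence(s) of x with (z + z)
  => y <= 13
stmt 5: x := 4 + x  -- replace 0 occurrence(s) of x with (4 + x)
  => y <= 13
stmt 4: y := x * x  -- replace 1 occurrence(s) of y with (x * x)
  => ( x * x ) <= 13
stmt 3: y := x + z  -- replace 0 occurrence(s) of y with (x + z)
  => ( x * x ) <= 13
stmt 2: x := 9 + x  -- replace 2 occurrence(s) of x with (9 + x)
  => ( ( 9 + x ) * ( 9 + x ) ) <= 13
stmt 1: z := y - x  -- replace 0 occurrence(s) of z with (y - x)
  => ( ( 9 + x ) * ( 9 + x ) ) <= 13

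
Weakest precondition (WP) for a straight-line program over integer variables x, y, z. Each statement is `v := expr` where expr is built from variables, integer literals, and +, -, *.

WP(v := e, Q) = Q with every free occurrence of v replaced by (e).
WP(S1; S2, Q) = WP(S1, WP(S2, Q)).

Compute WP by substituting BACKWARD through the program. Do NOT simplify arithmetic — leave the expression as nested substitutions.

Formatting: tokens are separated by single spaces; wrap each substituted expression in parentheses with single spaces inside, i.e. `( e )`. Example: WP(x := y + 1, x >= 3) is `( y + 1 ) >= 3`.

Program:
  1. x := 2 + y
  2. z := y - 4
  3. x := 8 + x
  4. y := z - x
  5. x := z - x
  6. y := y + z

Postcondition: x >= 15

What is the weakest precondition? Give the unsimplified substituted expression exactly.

post: x >= 15
stmt 6: y := y + z  -- replace 0 occurrence(s) of y with (y + z)
  => x >= 15
stmt 5: x := z - x  -- replace 1 occurrence(s) of x with (z - x)
  => ( z - x ) >= 15
stmt 4: y := z - x  -- replace 0 occurrence(s) of y with (z - x)
  => ( z - x ) >= 15
stmt 3: x := 8 + x  -- replace 1 occurrence(s) of x with (8 + x)
  => ( z - ( 8 + x ) ) >= 15
stmt 2: z := y - 4  -- replace 1 occurrence(s) of z with (y - 4)
  => ( ( y - 4 ) - ( 8 + x ) ) >= 15
stmt 1: x := 2 + y  -- replace 1 occurrence(s) of x with (2 + y)
  => ( ( y - 4 ) - ( 8 + ( 2 + y ) ) ) >= 15

Answer: ( ( y - 4 ) - ( 8 + ( 2 + y ) ) ) >= 15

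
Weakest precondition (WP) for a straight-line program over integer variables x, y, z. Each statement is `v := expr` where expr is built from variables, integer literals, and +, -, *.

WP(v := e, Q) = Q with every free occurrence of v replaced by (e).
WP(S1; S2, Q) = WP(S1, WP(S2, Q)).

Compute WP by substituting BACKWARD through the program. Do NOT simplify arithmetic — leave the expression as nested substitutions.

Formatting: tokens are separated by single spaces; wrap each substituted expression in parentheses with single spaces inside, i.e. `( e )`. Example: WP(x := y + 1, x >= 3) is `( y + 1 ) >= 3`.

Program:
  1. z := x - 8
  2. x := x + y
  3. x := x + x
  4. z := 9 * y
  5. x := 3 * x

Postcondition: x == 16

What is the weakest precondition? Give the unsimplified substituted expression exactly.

Answer: ( 3 * ( ( x + y ) + ( x + y ) ) ) == 16

Derivation:
post: x == 16
stmt 5: x := 3 * x  -- replace 1 occurrence(s) of x with (3 * x)
  => ( 3 * x ) == 16
stmt 4: z := 9 * y  -- replace 0 occurrence(s) of z with (9 * y)
  => ( 3 * x ) == 16
stmt 3: x := x + x  -- replace 1 occurrence(s) of x with (x + x)
  => ( 3 * ( x + x ) ) == 16
stmt 2: x := x + y  -- replace 2 occurrence(s) of x with (x + y)
  => ( 3 * ( ( x + y ) + ( x + y ) ) ) == 16
stmt 1: z := x - 8  -- replace 0 occurrence(s) of z with (x - 8)
  => ( 3 * ( ( x + y ) + ( x + y ) ) ) == 16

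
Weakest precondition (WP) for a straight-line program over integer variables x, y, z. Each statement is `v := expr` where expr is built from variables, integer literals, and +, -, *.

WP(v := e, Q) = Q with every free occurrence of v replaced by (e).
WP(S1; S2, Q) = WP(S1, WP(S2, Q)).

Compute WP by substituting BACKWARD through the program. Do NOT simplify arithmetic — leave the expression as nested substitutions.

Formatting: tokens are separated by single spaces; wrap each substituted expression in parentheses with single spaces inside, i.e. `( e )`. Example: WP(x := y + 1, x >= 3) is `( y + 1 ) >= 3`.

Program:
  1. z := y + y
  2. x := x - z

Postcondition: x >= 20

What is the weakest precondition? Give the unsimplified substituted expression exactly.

Answer: ( x - ( y + y ) ) >= 20

Derivation:
post: x >= 20
stmt 2: x := x - z  -- replace 1 occurrence(s) of x with (x - z)
  => ( x - z ) >= 20
stmt 1: z := y + y  -- replace 1 occurrence(s) of z with (y + y)
  => ( x - ( y + y ) ) >= 20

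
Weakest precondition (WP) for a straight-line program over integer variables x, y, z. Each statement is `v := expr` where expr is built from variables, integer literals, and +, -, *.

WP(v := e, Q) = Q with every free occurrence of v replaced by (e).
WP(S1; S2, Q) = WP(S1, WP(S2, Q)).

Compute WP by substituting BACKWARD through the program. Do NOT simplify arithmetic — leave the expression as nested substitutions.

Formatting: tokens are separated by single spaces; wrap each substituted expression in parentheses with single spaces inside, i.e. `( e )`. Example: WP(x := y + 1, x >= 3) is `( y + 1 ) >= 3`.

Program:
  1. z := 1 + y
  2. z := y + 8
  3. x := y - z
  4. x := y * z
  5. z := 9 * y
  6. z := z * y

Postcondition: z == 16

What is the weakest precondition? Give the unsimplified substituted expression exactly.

post: z == 16
stmt 6: z := z * y  -- replace 1 occurrence(s) of z with (z * y)
  => ( z * y ) == 16
stmt 5: z := 9 * y  -- replace 1 occurrence(s) of z with (9 * y)
  => ( ( 9 * y ) * y ) == 16
stmt 4: x := y * z  -- replace 0 occurrence(s) of x with (y * z)
  => ( ( 9 * y ) * y ) == 16
stmt 3: x := y - z  -- replace 0 occurrence(s) of x with (y - z)
  => ( ( 9 * y ) * y ) == 16
stmt 2: z := y + 8  -- replace 0 occurrence(s) of z with (y + 8)
  => ( ( 9 * y ) * y ) == 16
stmt 1: z := 1 + y  -- replace 0 occurrence(s) of z with (1 + y)
  => ( ( 9 * y ) * y ) == 16

Answer: ( ( 9 * y ) * y ) == 16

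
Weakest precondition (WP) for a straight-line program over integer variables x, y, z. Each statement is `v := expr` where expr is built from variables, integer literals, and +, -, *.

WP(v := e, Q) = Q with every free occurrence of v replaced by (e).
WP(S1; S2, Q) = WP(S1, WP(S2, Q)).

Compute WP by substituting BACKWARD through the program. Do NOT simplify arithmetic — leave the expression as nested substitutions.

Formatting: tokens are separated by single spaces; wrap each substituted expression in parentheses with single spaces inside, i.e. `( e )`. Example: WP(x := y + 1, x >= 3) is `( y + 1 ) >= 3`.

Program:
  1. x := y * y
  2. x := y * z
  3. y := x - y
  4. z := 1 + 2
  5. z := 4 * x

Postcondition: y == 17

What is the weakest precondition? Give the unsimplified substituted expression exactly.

Answer: ( ( y * z ) - y ) == 17

Derivation:
post: y == 17
stmt 5: z := 4 * x  -- replace 0 occurrence(s) of z with (4 * x)
  => y == 17
stmt 4: z := 1 + 2  -- replace 0 occurrence(s) of z with (1 + 2)
  => y == 17
stmt 3: y := x - y  -- replace 1 occurrence(s) of y with (x - y)
  => ( x - y ) == 17
stmt 2: x := y * z  -- replace 1 occurrence(s) of x with (y * z)
  => ( ( y * z ) - y ) == 17
stmt 1: x := y * y  -- replace 0 occurrence(s) of x with (y * y)
  => ( ( y * z ) - y ) == 17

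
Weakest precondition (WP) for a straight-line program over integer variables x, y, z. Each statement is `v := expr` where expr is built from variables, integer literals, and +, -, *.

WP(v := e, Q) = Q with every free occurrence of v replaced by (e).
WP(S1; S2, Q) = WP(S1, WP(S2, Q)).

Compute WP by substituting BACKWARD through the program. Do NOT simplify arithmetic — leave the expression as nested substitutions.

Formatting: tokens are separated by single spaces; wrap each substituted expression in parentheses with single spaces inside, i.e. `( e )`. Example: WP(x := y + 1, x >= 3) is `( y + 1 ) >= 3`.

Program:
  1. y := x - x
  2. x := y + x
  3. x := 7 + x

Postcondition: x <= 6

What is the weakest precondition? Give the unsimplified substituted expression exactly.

Answer: ( 7 + ( ( x - x ) + x ) ) <= 6

Derivation:
post: x <= 6
stmt 3: x := 7 + x  -- replace 1 occurrence(s) of x with (7 + x)
  => ( 7 + x ) <= 6
stmt 2: x := y + x  -- replace 1 occurrence(s) of x with (y + x)
  => ( 7 + ( y + x ) ) <= 6
stmt 1: y := x - x  -- replace 1 occurrence(s) of y with (x - x)
  => ( 7 + ( ( x - x ) + x ) ) <= 6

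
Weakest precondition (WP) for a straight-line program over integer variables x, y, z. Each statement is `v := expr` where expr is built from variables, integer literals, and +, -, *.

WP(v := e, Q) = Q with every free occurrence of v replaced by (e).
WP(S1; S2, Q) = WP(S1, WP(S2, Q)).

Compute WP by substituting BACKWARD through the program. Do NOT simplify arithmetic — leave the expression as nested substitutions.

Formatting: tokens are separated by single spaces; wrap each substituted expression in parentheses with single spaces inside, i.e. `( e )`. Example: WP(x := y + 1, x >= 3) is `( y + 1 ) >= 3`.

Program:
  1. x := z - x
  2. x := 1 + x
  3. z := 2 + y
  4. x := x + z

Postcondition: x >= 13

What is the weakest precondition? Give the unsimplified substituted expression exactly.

post: x >= 13
stmt 4: x := x + z  -- replace 1 occurrence(s) of x with (x + z)
  => ( x + z ) >= 13
stmt 3: z := 2 + y  -- replace 1 occurrence(s) of z with (2 + y)
  => ( x + ( 2 + y ) ) >= 13
stmt 2: x := 1 + x  -- replace 1 occurrence(s) of x with (1 + x)
  => ( ( 1 + x ) + ( 2 + y ) ) >= 13
stmt 1: x := z - x  -- replace 1 occurrence(s) of x with (z - x)
  => ( ( 1 + ( z - x ) ) + ( 2 + y ) ) >= 13

Answer: ( ( 1 + ( z - x ) ) + ( 2 + y ) ) >= 13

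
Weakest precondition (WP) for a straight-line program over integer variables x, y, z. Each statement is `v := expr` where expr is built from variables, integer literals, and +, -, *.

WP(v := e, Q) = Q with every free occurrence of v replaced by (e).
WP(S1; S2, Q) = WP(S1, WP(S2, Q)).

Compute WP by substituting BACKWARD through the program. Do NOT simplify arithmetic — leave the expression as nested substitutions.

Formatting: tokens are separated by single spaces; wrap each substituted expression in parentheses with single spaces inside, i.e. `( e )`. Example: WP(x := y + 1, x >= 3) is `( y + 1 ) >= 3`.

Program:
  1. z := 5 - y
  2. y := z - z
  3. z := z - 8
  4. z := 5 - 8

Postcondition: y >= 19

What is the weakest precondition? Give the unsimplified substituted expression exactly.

post: y >= 19
stmt 4: z := 5 - 8  -- replace 0 occurrence(s) of z with (5 - 8)
  => y >= 19
stmt 3: z := z - 8  -- replace 0 occurrence(s) of z with (z - 8)
  => y >= 19
stmt 2: y := z - z  -- replace 1 occurrence(s) of y with (z - z)
  => ( z - z ) >= 19
stmt 1: z := 5 - y  -- replace 2 occurrence(s) of z with (5 - y)
  => ( ( 5 - y ) - ( 5 - y ) ) >= 19

Answer: ( ( 5 - y ) - ( 5 - y ) ) >= 19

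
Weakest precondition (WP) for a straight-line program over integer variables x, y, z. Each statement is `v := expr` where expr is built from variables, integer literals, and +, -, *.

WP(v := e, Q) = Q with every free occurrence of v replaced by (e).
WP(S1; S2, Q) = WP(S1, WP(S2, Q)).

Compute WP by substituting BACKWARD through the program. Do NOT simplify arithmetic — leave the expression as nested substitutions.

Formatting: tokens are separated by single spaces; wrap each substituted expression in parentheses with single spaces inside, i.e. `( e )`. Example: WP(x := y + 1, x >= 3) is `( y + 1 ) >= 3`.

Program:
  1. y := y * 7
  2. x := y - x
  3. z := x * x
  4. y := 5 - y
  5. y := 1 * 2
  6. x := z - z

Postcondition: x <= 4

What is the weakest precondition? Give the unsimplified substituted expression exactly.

post: x <= 4
stmt 6: x := z - z  -- replace 1 occurrence(s) of x with (z - z)
  => ( z - z ) <= 4
stmt 5: y := 1 * 2  -- replace 0 occurrence(s) of y with (1 * 2)
  => ( z - z ) <= 4
stmt 4: y := 5 - y  -- replace 0 occurrence(s) of y with (5 - y)
  => ( z - z ) <= 4
stmt 3: z := x * x  -- replace 2 occurrence(s) of z with (x * x)
  => ( ( x * x ) - ( x * x ) ) <= 4
stmt 2: x := y - x  -- replace 4 occurrence(s) of x with (y - x)
  => ( ( ( y - x ) * ( y - x ) ) - ( ( y - x ) * ( y - x ) ) ) <= 4
stmt 1: y := y * 7  -- replace 4 occurrence(s) of y with (y * 7)
  => ( ( ( ( y * 7 ) - x ) * ( ( y * 7 ) - x ) ) - ( ( ( y * 7 ) - x ) * ( ( y * 7 ) - x ) ) ) <= 4

Answer: ( ( ( ( y * 7 ) - x ) * ( ( y * 7 ) - x ) ) - ( ( ( y * 7 ) - x ) * ( ( y * 7 ) - x ) ) ) <= 4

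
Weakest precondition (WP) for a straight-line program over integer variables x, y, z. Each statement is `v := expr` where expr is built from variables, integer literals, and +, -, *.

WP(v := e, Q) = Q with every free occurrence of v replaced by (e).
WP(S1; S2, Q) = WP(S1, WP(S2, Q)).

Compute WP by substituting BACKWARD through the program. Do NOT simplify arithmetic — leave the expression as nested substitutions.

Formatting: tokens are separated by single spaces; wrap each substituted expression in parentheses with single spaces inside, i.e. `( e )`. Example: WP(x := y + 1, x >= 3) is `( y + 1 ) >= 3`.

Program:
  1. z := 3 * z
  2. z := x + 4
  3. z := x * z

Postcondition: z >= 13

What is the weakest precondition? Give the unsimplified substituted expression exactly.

Answer: ( x * ( x + 4 ) ) >= 13

Derivation:
post: z >= 13
stmt 3: z := x * z  -- replace 1 occurrence(s) of z with (x * z)
  => ( x * z ) >= 13
stmt 2: z := x + 4  -- replace 1 occurrence(s) of z with (x + 4)
  => ( x * ( x + 4 ) ) >= 13
stmt 1: z := 3 * z  -- replace 0 occurrence(s) of z with (3 * z)
  => ( x * ( x + 4 ) ) >= 13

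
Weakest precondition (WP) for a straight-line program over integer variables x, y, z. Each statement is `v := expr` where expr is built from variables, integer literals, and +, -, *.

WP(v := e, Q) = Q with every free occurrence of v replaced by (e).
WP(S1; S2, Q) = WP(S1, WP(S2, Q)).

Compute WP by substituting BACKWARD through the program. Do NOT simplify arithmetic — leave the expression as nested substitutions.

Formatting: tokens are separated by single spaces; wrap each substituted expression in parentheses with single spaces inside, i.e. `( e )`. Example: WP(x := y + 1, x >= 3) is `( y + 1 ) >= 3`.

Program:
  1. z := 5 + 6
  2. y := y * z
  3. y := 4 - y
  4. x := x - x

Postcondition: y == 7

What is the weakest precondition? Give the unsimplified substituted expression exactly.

Answer: ( 4 - ( y * ( 5 + 6 ) ) ) == 7

Derivation:
post: y == 7
stmt 4: x := x - x  -- replace 0 occurrence(s) of x with (x - x)
  => y == 7
stmt 3: y := 4 - y  -- replace 1 occurrence(s) of y with (4 - y)
  => ( 4 - y ) == 7
stmt 2: y := y * z  -- replace 1 occurrence(s) of y with (y * z)
  => ( 4 - ( y * z ) ) == 7
stmt 1: z := 5 + 6  -- replace 1 occurrence(s) of z with (5 + 6)
  => ( 4 - ( y * ( 5 + 6 ) ) ) == 7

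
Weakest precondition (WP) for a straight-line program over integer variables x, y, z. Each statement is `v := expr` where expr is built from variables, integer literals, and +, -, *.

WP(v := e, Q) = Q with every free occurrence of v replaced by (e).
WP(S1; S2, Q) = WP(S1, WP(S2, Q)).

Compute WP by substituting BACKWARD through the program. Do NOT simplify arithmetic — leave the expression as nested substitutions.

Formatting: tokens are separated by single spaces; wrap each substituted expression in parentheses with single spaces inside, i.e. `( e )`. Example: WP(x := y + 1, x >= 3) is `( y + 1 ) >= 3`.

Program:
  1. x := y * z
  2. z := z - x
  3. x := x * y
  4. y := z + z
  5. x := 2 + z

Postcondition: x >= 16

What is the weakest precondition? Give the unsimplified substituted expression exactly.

Answer: ( 2 + ( z - ( y * z ) ) ) >= 16

Derivation:
post: x >= 16
stmt 5: x := 2 + z  -- replace 1 occurrence(s) of x with (2 + z)
  => ( 2 + z ) >= 16
stmt 4: y := z + z  -- replace 0 occurrence(s) of y with (z + z)
  => ( 2 + z ) >= 16
stmt 3: x := x * y  -- replace 0 occurrence(s) of x with (x * y)
  => ( 2 + z ) >= 16
stmt 2: z := z - x  -- replace 1 occurrence(s) of z with (z - x)
  => ( 2 + ( z - x ) ) >= 16
stmt 1: x := y * z  -- replace 1 occurrence(s) of x with (y * z)
  => ( 2 + ( z - ( y * z ) ) ) >= 16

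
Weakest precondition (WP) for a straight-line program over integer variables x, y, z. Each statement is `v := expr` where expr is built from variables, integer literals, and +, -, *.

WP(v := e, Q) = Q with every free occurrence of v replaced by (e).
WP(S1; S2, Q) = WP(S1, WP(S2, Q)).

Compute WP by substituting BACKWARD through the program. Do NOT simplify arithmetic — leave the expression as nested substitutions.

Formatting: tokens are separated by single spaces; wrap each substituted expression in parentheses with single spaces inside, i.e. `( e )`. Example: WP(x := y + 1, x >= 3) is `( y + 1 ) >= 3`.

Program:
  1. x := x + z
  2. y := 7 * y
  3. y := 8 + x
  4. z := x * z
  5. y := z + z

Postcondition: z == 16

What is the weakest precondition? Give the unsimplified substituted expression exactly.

Answer: ( ( x + z ) * z ) == 16

Derivation:
post: z == 16
stmt 5: y := z + z  -- replace 0 occurrence(s) of y with (z + z)
  => z == 16
stmt 4: z := x * z  -- replace 1 occurrence(s) of z with (x * z)
  => ( x * z ) == 16
stmt 3: y := 8 + x  -- replace 0 occurrence(s) of y with (8 + x)
  => ( x * z ) == 16
stmt 2: y := 7 * y  -- replace 0 occurrence(s) of y with (7 * y)
  => ( x * z ) == 16
stmt 1: x := x + z  -- replace 1 occurrence(s) of x with (x + z)
  => ( ( x + z ) * z ) == 16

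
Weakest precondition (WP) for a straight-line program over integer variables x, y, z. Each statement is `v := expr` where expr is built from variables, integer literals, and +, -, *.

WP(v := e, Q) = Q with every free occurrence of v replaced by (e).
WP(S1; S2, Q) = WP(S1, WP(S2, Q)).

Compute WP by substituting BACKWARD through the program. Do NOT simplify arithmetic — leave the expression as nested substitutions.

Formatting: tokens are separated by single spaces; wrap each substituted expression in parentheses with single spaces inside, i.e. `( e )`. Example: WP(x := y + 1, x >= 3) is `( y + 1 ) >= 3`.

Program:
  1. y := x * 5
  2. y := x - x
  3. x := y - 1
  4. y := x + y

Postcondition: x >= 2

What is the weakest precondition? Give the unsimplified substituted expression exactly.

Answer: ( ( x - x ) - 1 ) >= 2

Derivation:
post: x >= 2
stmt 4: y := x + y  -- replace 0 occurrence(s) of y with (x + y)
  => x >= 2
stmt 3: x := y - 1  -- replace 1 occurrence(s) of x with (y - 1)
  => ( y - 1 ) >= 2
stmt 2: y := x - x  -- replace 1 occurrence(s) of y with (x - x)
  => ( ( x - x ) - 1 ) >= 2
stmt 1: y := x * 5  -- replace 0 occurrence(s) of y with (x * 5)
  => ( ( x - x ) - 1 ) >= 2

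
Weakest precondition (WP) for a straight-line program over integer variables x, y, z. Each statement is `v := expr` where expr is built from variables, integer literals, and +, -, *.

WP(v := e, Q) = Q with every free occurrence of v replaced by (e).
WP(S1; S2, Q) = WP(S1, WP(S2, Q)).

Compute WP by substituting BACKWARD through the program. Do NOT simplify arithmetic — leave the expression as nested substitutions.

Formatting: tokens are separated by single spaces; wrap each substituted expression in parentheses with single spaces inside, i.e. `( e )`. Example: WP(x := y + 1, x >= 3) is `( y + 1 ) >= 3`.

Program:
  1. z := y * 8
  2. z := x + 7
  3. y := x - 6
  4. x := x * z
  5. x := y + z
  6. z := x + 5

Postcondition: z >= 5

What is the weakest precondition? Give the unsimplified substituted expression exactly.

post: z >= 5
stmt 6: z := x + 5  -- replace 1 occurrence(s) of z with (x + 5)
  => ( x + 5 ) >= 5
stmt 5: x := y + z  -- replace 1 occurrence(s) of x with (y + z)
  => ( ( y + z ) + 5 ) >= 5
stmt 4: x := x * z  -- replace 0 occurrence(s) of x with (x * z)
  => ( ( y + z ) + 5 ) >= 5
stmt 3: y := x - 6  -- replace 1 occurrence(s) of y with (x - 6)
  => ( ( ( x - 6 ) + z ) + 5 ) >= 5
stmt 2: z := x + 7  -- replace 1 occurrence(s) of z with (x + 7)
  => ( ( ( x - 6 ) + ( x + 7 ) ) + 5 ) >= 5
stmt 1: z := y * 8  -- replace 0 occurrence(s) of z with (y * 8)
  => ( ( ( x - 6 ) + ( x + 7 ) ) + 5 ) >= 5

Answer: ( ( ( x - 6 ) + ( x + 7 ) ) + 5 ) >= 5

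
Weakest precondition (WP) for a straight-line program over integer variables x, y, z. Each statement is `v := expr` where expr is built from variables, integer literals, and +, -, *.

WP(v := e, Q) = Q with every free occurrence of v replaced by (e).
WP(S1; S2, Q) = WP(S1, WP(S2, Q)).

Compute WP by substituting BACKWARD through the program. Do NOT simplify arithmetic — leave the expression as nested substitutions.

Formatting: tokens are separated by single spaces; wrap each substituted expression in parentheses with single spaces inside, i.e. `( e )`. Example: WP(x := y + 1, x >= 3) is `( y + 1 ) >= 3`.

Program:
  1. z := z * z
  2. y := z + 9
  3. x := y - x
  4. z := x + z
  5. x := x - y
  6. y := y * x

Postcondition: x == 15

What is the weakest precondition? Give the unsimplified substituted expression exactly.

post: x == 15
stmt 6: y := y * x  -- replace 0 occurrence(s) of y with (y * x)
  => x == 15
stmt 5: x := x - y  -- replace 1 occurrence(s) of x with (x - y)
  => ( x - y ) == 15
stmt 4: z := x + z  -- replace 0 occurrence(s) of z with (x + z)
  => ( x - y ) == 15
stmt 3: x := y - x  -- replace 1 occurrence(s) of x with (y - x)
  => ( ( y - x ) - y ) == 15
stmt 2: y := z + 9  -- replace 2 occurrence(s) of y with (z + 9)
  => ( ( ( z + 9 ) - x ) - ( z + 9 ) ) == 15
stmt 1: z := z * z  -- replace 2 occurrence(s) of z with (z * z)
  => ( ( ( ( z * z ) + 9 ) - x ) - ( ( z * z ) + 9 ) ) == 15

Answer: ( ( ( ( z * z ) + 9 ) - x ) - ( ( z * z ) + 9 ) ) == 15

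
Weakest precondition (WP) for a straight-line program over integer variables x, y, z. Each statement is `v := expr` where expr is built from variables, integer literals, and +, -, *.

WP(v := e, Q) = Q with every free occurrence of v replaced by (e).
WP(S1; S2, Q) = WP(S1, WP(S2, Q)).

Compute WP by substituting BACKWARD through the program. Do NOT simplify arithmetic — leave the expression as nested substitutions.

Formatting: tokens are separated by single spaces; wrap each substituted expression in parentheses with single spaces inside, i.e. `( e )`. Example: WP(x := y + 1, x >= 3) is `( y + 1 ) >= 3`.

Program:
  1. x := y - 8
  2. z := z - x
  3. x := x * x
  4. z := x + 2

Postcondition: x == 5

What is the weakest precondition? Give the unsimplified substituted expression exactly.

post: x == 5
stmt 4: z := x + 2  -- replace 0 occurrence(s) of z with (x + 2)
  => x == 5
stmt 3: x := x * x  -- replace 1 occurrence(s) of x with (x * x)
  => ( x * x ) == 5
stmt 2: z := z - x  -- replace 0 occurrence(s) of z with (z - x)
  => ( x * x ) == 5
stmt 1: x := y - 8  -- replace 2 occurrence(s) of x with (y - 8)
  => ( ( y - 8 ) * ( y - 8 ) ) == 5

Answer: ( ( y - 8 ) * ( y - 8 ) ) == 5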